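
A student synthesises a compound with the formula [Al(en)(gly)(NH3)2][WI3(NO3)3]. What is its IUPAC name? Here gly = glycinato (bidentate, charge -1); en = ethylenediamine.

Aluminium is always +3 in its complexes; the cation's ligand charges sum to -1, so the complex cation is 2+.
A 1:1 salt means the anion carries the equal and opposite charge, 2−.
Anion: ligand charges sum to -6; for the ion to be 2−, W = +4.

diammine(ethylenediamine)(glycinato)aluminium(III) triiodotrinitratotungstate(IV)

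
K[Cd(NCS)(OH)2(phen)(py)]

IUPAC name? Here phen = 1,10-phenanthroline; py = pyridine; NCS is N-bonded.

The 1 potassium counter-ion carries a total charge of +1, so each complex ion is 1−.
Ligand charges: 1×1,10-phenanthroline (neutral), 1×pyridine (neutral), 2×hydroxo (-1 each), 1×isothiocyanato (-1 each); total -3. So Cd + (-3) = 1−, giving Cd = +2.
Ligands are named alphabetically: hydroxo before isothiocyanato before phenanthroline before pyridine.
The complex ion is anionic, so cadmium takes the -ate form cadmate(II).

potassium dihydroxoisothiocyanato(1,10-phenanthroline)(pyridine)cadmate(II)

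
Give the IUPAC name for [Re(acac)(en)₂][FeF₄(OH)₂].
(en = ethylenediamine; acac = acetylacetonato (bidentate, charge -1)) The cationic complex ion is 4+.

Both ions are complex: the cation is named first with the plain metal name, the anion second with the -ate form; each ion's ligands are alphabetised independently.
The complex cation is given as 4+; its ligand charges sum to -1, so Re = +5.
A 1:1 salt means the anion carries the equal and opposite charge, 4−.
Anion: ligand charges sum to -6; for the ion to be 4−, Fe = +2.

(acetylacetonato)bis(ethylenediamine)rhenium(V) tetrafluorodihydroxoferrate(II)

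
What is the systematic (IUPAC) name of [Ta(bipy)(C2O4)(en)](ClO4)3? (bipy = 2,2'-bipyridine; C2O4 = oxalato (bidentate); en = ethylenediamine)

The 3 perchlorate counter-ions carry a total charge of -3, so each complex ion is 3+.
Ligand charges: 1×2,2'-bipyridine (neutral), 1×oxalato (-2 each), 1×ethylenediamine (neutral); total -2. So Ta + (-2) = 3+, giving Ta = +5.
Ligands are named alphabetically: bipyridine before ethylenediamine before oxalato.

(2,2'-bipyridine)(ethylenediamine)oxalatotantalum(V) perchlorate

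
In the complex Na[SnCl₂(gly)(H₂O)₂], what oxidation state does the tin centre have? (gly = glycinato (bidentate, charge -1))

1 sodium outside the brackets (+1 each) → the complex ion is 1−.
Ligand charges: 2×H2O neutral; 2×Cl = -2; 1×gly = -1; sum -3.
Sn + (-3) = 1− ⇒ Sn is +2.

+2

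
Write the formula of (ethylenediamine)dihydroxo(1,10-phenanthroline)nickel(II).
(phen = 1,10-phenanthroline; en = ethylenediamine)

Ligands: 2 hydroxo (OH, -1), 1 1,10-phenanthroline (phen, neutral), 1 ethylenediamine (en, neutral). Ligand charge sum = -2.
With Ni in oxidation state +2, the complex ion is [Ni...].

[Ni(en)(OH)2(phen)]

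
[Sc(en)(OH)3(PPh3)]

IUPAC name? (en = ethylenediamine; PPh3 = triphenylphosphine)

(ethylenediamine)trihydroxo(triphenylphosphine)scandium(III)

There is no counter-ion, so the complex is neutral overall.
Ligand charges: 3×hydroxo (-1 each), 1×ethylenediamine (neutral), 1×triphenylphosphine (neutral); total -3. So Sc + (-3) = 0, giving Sc = +3.
Ligands are named alphabetically: ethylenediamine before hydroxo before triphenylphosphine.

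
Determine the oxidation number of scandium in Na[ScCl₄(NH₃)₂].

1 sodium outside the brackets (+1 each) → the complex ion is 1−.
Ligand charges: 2×NH3 neutral; 4×Cl = -4; sum -4.
Sc + (-4) = 1− ⇒ Sc is +3.

+3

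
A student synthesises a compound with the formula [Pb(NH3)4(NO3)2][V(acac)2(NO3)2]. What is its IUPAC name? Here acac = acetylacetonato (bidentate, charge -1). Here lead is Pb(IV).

tetraamminedinitratolead(IV) bis(acetylacetonato)dinitratovanadate(II)

Both ions are complex: the cation is named first with the plain metal name, the anion second with the -ate form; each ion's ligands are alphabetised independently.
Pb is given as +4; the cation's ligand charges sum to -2, so the complex cation is 2+.
A 1:1 salt means the anion carries the equal and opposite charge, 2−.
Anion: ligand charges sum to -4; for the ion to be 2−, V = +2.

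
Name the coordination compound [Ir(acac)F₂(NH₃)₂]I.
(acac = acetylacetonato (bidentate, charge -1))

(acetylacetonato)diamminedifluoroiridium(IV) iodide

The 1 iodide counter-ion carries a total charge of -1, so each complex ion is 1+.
Ligand charges: 2×fluoro (-1 each), 2×ammine (neutral), 1×acetylacetonato (-1 each); total -3. So Ir + (-3) = 1+, giving Ir = +4.
Ligands are named alphabetically: acetylacetonato before ammine before fluoro.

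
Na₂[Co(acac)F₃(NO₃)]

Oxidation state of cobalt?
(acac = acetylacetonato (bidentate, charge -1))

+3

2 sodium outside the brackets (+1 each) → the complex ion is 2−.
Ligand charges: 1×acac = -1; 3×F = -3; 1×NO3 = -1; sum -5.
Co + (-5) = 2− ⇒ Co is +3.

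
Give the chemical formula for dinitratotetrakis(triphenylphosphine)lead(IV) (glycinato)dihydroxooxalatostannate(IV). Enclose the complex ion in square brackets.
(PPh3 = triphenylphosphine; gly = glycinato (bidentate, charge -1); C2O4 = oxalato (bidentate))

[Pb(NO3)2(PPh3)4][Sn(C2O4)(gly)(OH)2]2

Cation [Pb…]: ligand charges -2, Pb(IV) ⇒ ion charge 2+.
Anion [Sn…]: ligand charges -5, Sn(IV) ⇒ ion charge 1−.
One 2+ cation requires 2 of the 1− anion.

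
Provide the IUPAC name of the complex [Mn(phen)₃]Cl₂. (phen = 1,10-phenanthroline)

tris(1,10-phenanthroline)manganese(II) chloride

The 2 chloride counter-ions carry a total charge of -2, so each complex ion is 2+.
Ligand charges: 3×1,10-phenanthroline (neutral); total 0. So Mn + (0) = 2+, giving Mn = +2.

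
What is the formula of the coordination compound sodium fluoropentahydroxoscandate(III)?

Na3[ScF(OH)5]

Ligands: 1 fluoro (F, -1), 5 hydroxo (OH, -1). Ligand charge sum = -6.
With Sc in oxidation state +3, the complex ion is [Sc...]^3−.
Charge balance with sodium (+1) requires 1 complex ion per 3 sodium.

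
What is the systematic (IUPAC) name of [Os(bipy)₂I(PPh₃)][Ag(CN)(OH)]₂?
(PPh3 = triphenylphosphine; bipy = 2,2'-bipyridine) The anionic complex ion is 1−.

bis(2,2'-bipyridine)iodo(triphenylphosphine)osmium(III) cyanohydroxoargentate(I)

Both ions are complex: the cation is named first with the plain metal name, the anion second with the -ate form; each ion's ligands are alphabetised independently.
The complex anion is given as 1−; its ligand charges sum to -2, so Ag = +1.
With 2 anions per cation, the cation must be 2×1 = 2+.
Cation: ligand charges sum to -1; for the ion to be 2+, Os = +3.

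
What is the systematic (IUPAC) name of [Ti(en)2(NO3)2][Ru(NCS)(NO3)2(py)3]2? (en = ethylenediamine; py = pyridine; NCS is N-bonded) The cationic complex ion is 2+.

Both ions are complex: the cation is named first with the plain metal name, the anion second with the -ate form; each ion's ligands are alphabetised independently.
The complex cation is given as 2+; its ligand charges sum to -2, so Ti = +4.
With 2 anions per cation, each anion must be 2/2 = 1−.
Anion: ligand charges sum to -3; for the ion to be 1−, Ru = +2.

bis(ethylenediamine)dinitratotitanium(IV) isothiocyanatodinitratotris(pyridine)ruthenate(II)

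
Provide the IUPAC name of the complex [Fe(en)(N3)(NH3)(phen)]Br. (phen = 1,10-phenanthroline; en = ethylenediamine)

ammineazido(ethylenediamine)(1,10-phenanthroline)iron(II) bromide

The 1 bromide counter-ion carries a total charge of -1, so each complex ion is 1+.
Ligand charges: 1×1,10-phenanthroline (neutral), 1×ammine (neutral), 1×ethylenediamine (neutral), 1×azido (-1 each); total -1. So Fe + (-1) = 1+, giving Fe = +2.
Ligands are named alphabetically: ammine before azido before ethylenediamine before phenanthroline.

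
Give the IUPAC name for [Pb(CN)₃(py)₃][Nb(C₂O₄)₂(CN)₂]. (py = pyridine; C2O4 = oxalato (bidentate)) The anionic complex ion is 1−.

tricyanotris(pyridine)lead(IV) dicyanodioxalatoniobate(V)

The complex anion is given as 1−; its ligand charges sum to -6, so Nb = +5.
A 1:1 salt means the cation carries the equal and opposite charge, 1+.
Cation: ligand charges sum to -3; for the ion to be 1+, Pb = +4.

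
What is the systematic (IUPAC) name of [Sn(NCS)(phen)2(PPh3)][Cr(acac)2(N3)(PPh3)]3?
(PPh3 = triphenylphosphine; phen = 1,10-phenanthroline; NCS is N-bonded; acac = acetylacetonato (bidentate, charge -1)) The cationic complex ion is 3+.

isothiocyanatobis(1,10-phenanthroline)(triphenylphosphine)tin(IV) bis(acetylacetonato)azido(triphenylphosphine)chromate(II)

Both ions are complex: the cation is named first with the plain metal name, the anion second with the -ate form; each ion's ligands are alphabetised independently.
The complex cation is given as 3+; its ligand charges sum to -1, so Sn = +4.
With 3 anions per cation, each anion must be 3/3 = 1−.
Anion: ligand charges sum to -3; for the ion to be 1−, Cr = +2.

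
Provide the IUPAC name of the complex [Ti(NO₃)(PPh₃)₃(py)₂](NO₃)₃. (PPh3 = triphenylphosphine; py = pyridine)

The 3 nitrate counter-ions carry a total charge of -3, so each complex ion is 3+.
Ligand charges: 3×triphenylphosphine (neutral), 1×nitrato (-1 each), 2×pyridine (neutral); total -1. So Ti + (-1) = 3+, giving Ti = +4.
Ligands are named alphabetically: nitrato before pyridine before triphenylphosphine.

nitratobis(pyridine)tris(triphenylphosphine)titanium(IV) nitrate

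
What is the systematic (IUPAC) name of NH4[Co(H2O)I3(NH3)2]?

The 1 ammonium counter-ion carries a total charge of +1, so each complex ion is 1−.
Ligand charges: 2×ammine (neutral), 3×iodo (-1 each), 1×aqua (neutral); total -3. So Co + (-3) = 1−, giving Co = +2.
The complex ion is anionic, so cobalt takes the -ate form cobaltate(II).

ammonium diammineaquatriiodocobaltate(II)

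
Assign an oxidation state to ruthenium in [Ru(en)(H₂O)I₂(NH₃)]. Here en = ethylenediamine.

+2

No counter-ion: the bracketed complex is neutral.
Ligand charges: 1×NH3 neutral; 1×H2O neutral; 1×en neutral; 2×I = -2; sum -2.
Ru + (-2) = 0 ⇒ Ru is +2.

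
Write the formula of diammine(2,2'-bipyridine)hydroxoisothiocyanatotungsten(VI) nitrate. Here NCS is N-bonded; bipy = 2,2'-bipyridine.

Ligands: 2 ammine (NH3, neutral), 1 isothiocyanato (NCS, -1), 1 2,2'-bipyridine (bipy, neutral), 1 hydroxo (OH, -1). Ligand charge sum = -2.
With W in oxidation state +6, the complex ion is [W...]^4+.
Charge balance with nitrate (-1) requires 1 complex ion per 4 nitrate.

[W(bipy)(NCS)(NH3)2(OH)](NO3)4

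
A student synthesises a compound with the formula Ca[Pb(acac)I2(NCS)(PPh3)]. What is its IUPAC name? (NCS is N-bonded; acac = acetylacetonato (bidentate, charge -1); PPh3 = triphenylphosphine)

calcium (acetylacetonato)diiodoisothiocyanato(triphenylphosphine)plumbate(II)

The 1 calcium counter-ion carries a total charge of +2, so each complex ion is 2−.
Ligand charges: 1×isothiocyanato (-1 each), 1×acetylacetonato (-1 each), 2×iodo (-1 each), 1×triphenylphosphine (neutral); total -4. So Pb + (-4) = 2−, giving Pb = +2.
The complex ion is anionic, so lead takes the -ate form plumbate(II).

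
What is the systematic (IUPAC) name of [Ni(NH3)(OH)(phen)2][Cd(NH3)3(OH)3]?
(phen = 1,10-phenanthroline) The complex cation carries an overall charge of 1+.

amminehydroxobis(1,10-phenanthroline)nickel(II) triamminetrihydroxocadmate(II)

Both ions are complex: the cation is named first with the plain metal name, the anion second with the -ate form; each ion's ligands are alphabetised independently.
The complex cation is given as 1+; its ligand charges sum to -1, so Ni = +2.
A 1:1 salt means the anion carries the equal and opposite charge, 1−.
Anion: ligand charges sum to -3; for the ion to be 1−, Cd = +2.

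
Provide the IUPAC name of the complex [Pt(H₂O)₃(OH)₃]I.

triaquatrihydroxoplatinum(IV) iodide

The 1 iodide counter-ion carries a total charge of -1, so each complex ion is 1+.
Ligand charges: 3×aqua (neutral), 3×hydroxo (-1 each); total -3. So Pt + (-3) = 1+, giving Pt = +4.
Ligands are named alphabetically: aqua before hydroxo.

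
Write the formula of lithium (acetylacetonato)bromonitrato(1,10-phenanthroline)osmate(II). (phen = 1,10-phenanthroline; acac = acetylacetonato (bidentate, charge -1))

Ligands: 1 1,10-phenanthroline (phen, neutral), 1 acetylacetonato (acac, -1), 1 bromo (Br, -1), 1 nitrato (NO3, -1). Ligand charge sum = -3.
Charge balance with lithium (+1) requires 1 complex ion per 1 lithium.

Li[Os(acac)Br(NO3)(phen)]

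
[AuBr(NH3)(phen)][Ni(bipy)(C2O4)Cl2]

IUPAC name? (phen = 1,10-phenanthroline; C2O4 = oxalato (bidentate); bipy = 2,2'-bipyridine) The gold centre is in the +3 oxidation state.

amminebromo(1,10-phenanthroline)gold(III) (2,2'-bipyridine)dichlorooxalatonickelate(II)

Both ions are complex: the cation is named first with the plain metal name, the anion second with the -ate form; each ion's ligands are alphabetised independently.
Au is given as +3; the cation's ligand charges sum to -1, so the complex cation is 2+.
A 1:1 salt means the anion carries the equal and opposite charge, 2−.
Anion: ligand charges sum to -4; for the ion to be 2−, Ni = +2.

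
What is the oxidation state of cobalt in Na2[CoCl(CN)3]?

2 sodium outside the brackets (+1 each) → the complex ion is 2−.
Ligand charges: 1×Cl = -1; 3×CN = -3; sum -4.
Co + (-4) = 2− ⇒ Co is +2.

+2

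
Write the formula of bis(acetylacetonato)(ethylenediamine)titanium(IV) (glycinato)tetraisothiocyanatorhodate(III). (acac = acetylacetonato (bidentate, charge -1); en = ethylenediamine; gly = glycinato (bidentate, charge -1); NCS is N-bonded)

Cation [Ti…]: ligand charges -2, Ti(IV) ⇒ ion charge 2+.
Anion [Rh…]: ligand charges -5, Rh(III) ⇒ ion charge 2−.

[Ti(acac)2(en)][Rh(gly)(NCS)4]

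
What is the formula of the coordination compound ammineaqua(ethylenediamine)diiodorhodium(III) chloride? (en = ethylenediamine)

Ligands: 1 ethylenediamine (en, neutral), 1 aqua (H2O, neutral), 1 ammine (NH3, neutral), 2 iodo (I, -1). Ligand charge sum = -2.
With Rh in oxidation state +3, the complex ion is [Rh...]^1+.
Charge balance with chloride (-1) requires 1 complex ion per 1 chloride.

[Rh(en)(H2O)I2(NH3)]Cl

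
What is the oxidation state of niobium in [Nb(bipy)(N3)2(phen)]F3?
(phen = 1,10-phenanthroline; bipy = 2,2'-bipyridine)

+5

3 fluoride outside the brackets (-1 each) → the complex ion is 3+.
Ligand charges: 1×phen neutral; 2×N3 = -2; 1×bipy neutral; sum -2.
Nb + (-2) = 3+ ⇒ Nb is +5.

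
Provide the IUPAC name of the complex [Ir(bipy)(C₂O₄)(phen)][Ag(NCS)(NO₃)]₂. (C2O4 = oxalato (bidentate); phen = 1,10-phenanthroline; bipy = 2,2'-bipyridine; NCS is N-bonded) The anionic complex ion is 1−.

The complex anion is given as 1−; its ligand charges sum to -2, so Ag = +1.
With 2 anions per cation, the cation must be 2×1 = 2+.
Cation: ligand charges sum to -2; for the ion to be 2+, Ir = +4.

(2,2'-bipyridine)oxalato(1,10-phenanthroline)iridium(IV) isothiocyanatonitratoargentate(I)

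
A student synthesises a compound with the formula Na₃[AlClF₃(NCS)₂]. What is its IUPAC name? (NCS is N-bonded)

sodium chlorotrifluorodiisothiocyanatoaluminate(III)

The 3 sodium counter-ions carry a total charge of +3, so each complex ion is 3−.
Ligand charges: 1×chloro (-1 each), 2×isothiocyanato (-1 each), 3×fluoro (-1 each); total -6. So Al + (-6) = 3−, giving Al = +3.
The complex ion is anionic, so aluminium takes the -ate form aluminate(III).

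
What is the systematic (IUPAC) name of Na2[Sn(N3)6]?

The 2 sodium counter-ions carry a total charge of +2, so each complex ion is 2−.
Ligand charges: 6×azido (-1 each); total -6. So Sn + (-6) = 2−, giving Sn = +4.
The complex ion is anionic, so tin takes the -ate form stannate(IV).

sodium hexaazidostannate(IV)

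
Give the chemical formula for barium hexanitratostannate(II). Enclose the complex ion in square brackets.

Ba2[Sn(NO3)6]

Ligands: 6 nitrato (NO3, -1). Ligand charge sum = -6.
Charge balance with barium (+2) requires 1 complex ion per 2 barium.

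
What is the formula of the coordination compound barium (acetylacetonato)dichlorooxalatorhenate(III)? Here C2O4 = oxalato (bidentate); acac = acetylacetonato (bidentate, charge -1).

Ligands: 2 chloro (Cl, -1), 1 oxalato (C2O4, -2), 1 acetylacetonato (acac, -1). Ligand charge sum = -5.
Charge balance with barium (+2) requires 1 complex ion per 1 barium.

Ba[Re(acac)(C2O4)Cl2]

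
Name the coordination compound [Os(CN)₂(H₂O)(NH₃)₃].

triammineaquadicyanoosmium(II)

There is no counter-ion, so the complex is neutral overall.
Ligand charges: 3×ammine (neutral), 2×cyano (-1 each), 1×aqua (neutral); total -2. So Os + (-2) = 0, giving Os = +2.
Ligands are named alphabetically: ammine before aqua before cyano.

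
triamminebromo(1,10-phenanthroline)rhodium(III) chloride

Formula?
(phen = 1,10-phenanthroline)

Ligands: 1 bromo (Br, -1), 1 1,10-phenanthroline (phen, neutral), 3 ammine (NH3, neutral). Ligand charge sum = -1.
Charge balance with chloride (-1) requires 1 complex ion per 2 chloride.

[RhBr(NH3)3(phen)]Cl2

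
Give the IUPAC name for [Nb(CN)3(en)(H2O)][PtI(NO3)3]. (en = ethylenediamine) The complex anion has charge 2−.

Both ions are complex: the cation is named first with the plain metal name, the anion second with the -ate form; each ion's ligands are alphabetised independently.
The complex anion is given as 2−; its ligand charges sum to -4, so Pt = +2.
A 1:1 salt means the cation carries the equal and opposite charge, 2+.
Cation: ligand charges sum to -3; for the ion to be 2+, Nb = +5.

aquatricyano(ethylenediamine)niobium(V) iodotrinitratoplatinate(II)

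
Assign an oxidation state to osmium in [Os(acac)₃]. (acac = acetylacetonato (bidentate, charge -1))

No counter-ion: the bracketed complex is neutral.
Ligand charges: 3×acac = -3; sum -3.
Os + (-3) = 0 ⇒ Os is +3.

+3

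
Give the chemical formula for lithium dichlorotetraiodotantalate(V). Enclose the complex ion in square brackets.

Ligands: 2 chloro (Cl, -1), 4 iodo (I, -1). Ligand charge sum = -6.
With Ta in oxidation state +5, the complex ion is [Ta...]^1−.
Charge balance with lithium (+1) requires 1 complex ion per 1 lithium.

Li[TaCl2I4]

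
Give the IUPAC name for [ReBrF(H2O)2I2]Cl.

The 1 chloride counter-ion carries a total charge of -1, so each complex ion is 1+.
Ligand charges: 1×fluoro (-1 each), 2×aqua (neutral), 1×bromo (-1 each), 2×iodo (-1 each); total -4. So Re + (-4) = 1+, giving Re = +5.
Ligands are named alphabetically: aqua before bromo before fluoro before iodo.

diaquabromofluorodiiodorhenium(V) chloride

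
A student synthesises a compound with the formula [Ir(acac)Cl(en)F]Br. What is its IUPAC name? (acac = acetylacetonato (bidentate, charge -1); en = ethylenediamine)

The 1 bromide counter-ion carries a total charge of -1, so each complex ion is 1+.
Ligand charges: 1×acetylacetonato (-1 each), 1×chloro (-1 each), 1×ethylenediamine (neutral), 1×fluoro (-1 each); total -3. So Ir + (-3) = 1+, giving Ir = +4.
Ligands are named alphabetically: acetylacetonato before chloro before ethylenediamine before fluoro.

(acetylacetonato)chloro(ethylenediamine)fluoroiridium(IV) bromide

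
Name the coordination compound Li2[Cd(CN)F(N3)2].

lithium diazidocyanofluorocadmate(II)

The 2 lithium counter-ions carry a total charge of +2, so each complex ion is 2−.
Ligand charges: 1×fluoro (-1 each), 1×cyano (-1 each), 2×azido (-1 each); total -4. So Cd + (-4) = 2−, giving Cd = +2.
The complex ion is anionic, so cadmium takes the -ate form cadmate(II).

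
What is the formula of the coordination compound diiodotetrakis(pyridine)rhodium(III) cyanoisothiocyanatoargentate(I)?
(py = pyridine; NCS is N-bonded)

Cation [Rh…]: ligand charges -2, Rh(III) ⇒ ion charge 1+.
Anion [Ag…]: ligand charges -2, Ag(I) ⇒ ion charge 1−.
One 1+ cation balances one 1− anion.

[RhI2(py)4][Ag(CN)(NCS)]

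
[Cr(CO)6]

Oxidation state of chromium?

0

No counter-ion: the bracketed complex is neutral.
Ligand charges: 6×CO neutral; sum 0.
Cr + (0) = 0 ⇒ Cr is 0.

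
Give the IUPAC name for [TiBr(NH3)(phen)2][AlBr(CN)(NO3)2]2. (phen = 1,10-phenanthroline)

amminebromobis(1,10-phenanthroline)titanium(III) bromocyanodinitratoaluminate(III)

Both ions are complex: the cation is named first with the plain metal name, the anion second with the -ate form; each ion's ligands are alphabetised independently.
Aluminium is always +3 in its complexes; the anion's ligand charges sum to -4, so the complex anion is 1−.
With 2 anions per cation, the cation must be 2×1 = 2+.
Cation: ligand charges sum to -1; for the ion to be 2+, Ti = +3.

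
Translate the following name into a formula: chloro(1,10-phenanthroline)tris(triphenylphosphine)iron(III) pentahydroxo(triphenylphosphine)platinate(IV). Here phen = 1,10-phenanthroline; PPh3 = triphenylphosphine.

[FeCl(phen)(PPh3)3][Pt(OH)5(PPh3)]2

Cation [Fe…]: ligand charges -1, Fe(III) ⇒ ion charge 2+.
Anion [Pt…]: ligand charges -5, Pt(IV) ⇒ ion charge 1−.
One 2+ cation requires 2 of the 1− anion.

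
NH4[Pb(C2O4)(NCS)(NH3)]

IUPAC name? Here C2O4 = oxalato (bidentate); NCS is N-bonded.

The 1 ammonium counter-ion carries a total charge of +1, so each complex ion is 1−.
Ligand charges: 1×oxalato (-2 each), 1×isothiocyanato (-1 each), 1×ammine (neutral); total -3. So Pb + (-3) = 1−, giving Pb = +2.
The complex ion is anionic, so lead takes the -ate form plumbate(II).

ammonium ammineisothiocyanatooxalatoplumbate(II)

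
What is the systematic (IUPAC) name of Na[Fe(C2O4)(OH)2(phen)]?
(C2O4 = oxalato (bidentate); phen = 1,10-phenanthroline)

sodium dihydroxooxalato(1,10-phenanthroline)ferrate(III)

The 1 sodium counter-ion carries a total charge of +1, so each complex ion is 1−.
Ligand charges: 2×hydroxo (-1 each), 1×oxalato (-2 each), 1×1,10-phenanthroline (neutral); total -4. So Fe + (-4) = 1−, giving Fe = +3.
The complex ion is anionic, so iron takes the -ate form ferrate(III).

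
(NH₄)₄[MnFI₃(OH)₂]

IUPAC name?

The 4 ammonium counter-ions carry a total charge of +4, so each complex ion is 4−.
Ligand charges: 3×iodo (-1 each), 1×fluoro (-1 each), 2×hydroxo (-1 each); total -6. So Mn + (-6) = 4−, giving Mn = +2.
The complex ion is anionic, so manganese takes the -ate form manganate(II).

ammonium fluorodihydroxotriiodomanganate(II)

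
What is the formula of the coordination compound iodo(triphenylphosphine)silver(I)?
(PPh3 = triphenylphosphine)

Ligands: 1 triphenylphosphine (PPh3, neutral), 1 iodo (I, -1). Ligand charge sum = -1.
With Ag in oxidation state +1, the complex ion is [Ag...].

[AgI(PPh3)]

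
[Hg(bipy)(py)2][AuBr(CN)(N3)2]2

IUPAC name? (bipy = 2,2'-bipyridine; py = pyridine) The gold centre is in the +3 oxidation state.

(2,2'-bipyridine)bis(pyridine)mercury(II) diazidobromocyanoaurate(III)

Both ions are complex: the cation is named first with the plain metal name, the anion second with the -ate form; each ion's ligands are alphabetised independently.
Au is given as +3; the anion's ligand charges sum to -4, so the complex anion is 1−.
With 2 anions per cation, the cation must be 2×1 = 2+.
Cation: ligand charges sum to 0; for the ion to be 2+, Hg = +2.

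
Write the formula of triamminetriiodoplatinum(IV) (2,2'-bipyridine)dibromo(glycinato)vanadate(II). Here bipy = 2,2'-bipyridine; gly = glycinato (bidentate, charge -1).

[PtI3(NH3)3][V(bipy)Br2(gly)]

Cation [Pt…]: ligand charges -3, Pt(IV) ⇒ ion charge 1+.
Anion [V…]: ligand charges -3, V(II) ⇒ ion charge 1−.
One 1+ cation balances one 1− anion.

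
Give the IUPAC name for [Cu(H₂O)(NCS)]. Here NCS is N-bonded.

aquaisothiocyanatocopper(I)

There is no counter-ion, so the complex is neutral overall.
Ligand charges: 1×isothiocyanato (-1 each), 1×aqua (neutral); total -1. So Cu + (-1) = 0, giving Cu = +1.
Ligands are named alphabetically: aqua before isothiocyanato.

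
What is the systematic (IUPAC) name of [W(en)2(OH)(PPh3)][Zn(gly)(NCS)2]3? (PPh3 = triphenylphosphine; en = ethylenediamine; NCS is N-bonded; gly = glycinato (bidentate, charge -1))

Zinc is always +2 in its complexes; the anion's ligand charges sum to -3, so the complex anion is 1−.
With 3 anions per cation, the cation must be 3×1 = 3+.
Cation: ligand charges sum to -1; for the ion to be 3+, W = +4.

bis(ethylenediamine)hydroxo(triphenylphosphine)tungsten(IV) (glycinato)diisothiocyanatozincate(II)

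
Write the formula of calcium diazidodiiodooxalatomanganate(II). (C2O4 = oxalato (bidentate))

Ligands: 2 azido (N3, -1), 2 iodo (I, -1), 1 oxalato (C2O4, -2). Ligand charge sum = -6.
Charge balance with calcium (+2) requires 1 complex ion per 2 calcium.

Ca2[Mn(C2O4)I2(N3)2]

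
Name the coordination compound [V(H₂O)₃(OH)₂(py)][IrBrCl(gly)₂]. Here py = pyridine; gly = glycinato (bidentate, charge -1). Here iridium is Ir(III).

triaquadihydroxo(pyridine)vanadium(III) bromochlorobis(glycinato)iridate(III)

Both ions are complex: the cation is named first with the plain metal name, the anion second with the -ate form; each ion's ligands are alphabetised independently.
Ir is given as +3; the anion's ligand charges sum to -4, so the complex anion is 1−.
A 1:1 salt means the cation carries the equal and opposite charge, 1+.
Cation: ligand charges sum to -2; for the ion to be 1+, V = +3.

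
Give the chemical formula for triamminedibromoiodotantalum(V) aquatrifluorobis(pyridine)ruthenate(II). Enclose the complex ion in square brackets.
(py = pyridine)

[TaBr2I(NH3)3][RuF3(H2O)(py)2]2

Cation [Ta…]: ligand charges -3, Ta(V) ⇒ ion charge 2+.
Anion [Ru…]: ligand charges -3, Ru(II) ⇒ ion charge 1−.
One 2+ cation requires 2 of the 1− anion.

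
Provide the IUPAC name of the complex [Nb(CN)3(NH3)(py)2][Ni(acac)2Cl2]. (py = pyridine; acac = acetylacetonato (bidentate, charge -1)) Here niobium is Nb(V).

amminetricyanobis(pyridine)niobium(V) bis(acetylacetonato)dichloronickelate(II)

Nb is given as +5; the cation's ligand charges sum to -3, so the complex cation is 2+.
A 1:1 salt means the anion carries the equal and opposite charge, 2−.
Anion: ligand charges sum to -4; for the ion to be 2−, Ni = +2.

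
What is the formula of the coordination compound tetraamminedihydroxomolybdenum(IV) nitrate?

[Mo(NH3)4(OH)2](NO3)2

Ligands: 2 hydroxo (OH, -1), 4 ammine (NH3, neutral). Ligand charge sum = -2.
Charge balance with nitrate (-1) requires 1 complex ion per 2 nitrate.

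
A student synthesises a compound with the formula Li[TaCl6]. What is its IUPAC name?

The 1 lithium counter-ion carries a total charge of +1, so each complex ion is 1−.
Ligand charges: 6×chloro (-1 each); total -6. So Ta + (-6) = 1−, giving Ta = +5.
The complex ion is anionic, so tantalum takes the -ate form tantalate(V).

lithium hexachlorotantalate(V)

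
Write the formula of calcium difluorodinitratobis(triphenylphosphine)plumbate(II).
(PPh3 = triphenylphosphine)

Ligands: 2 fluoro (F, -1), 2 nitrato (NO3, -1), 2 triphenylphosphine (PPh3, neutral). Ligand charge sum = -4.
With Pb in oxidation state +2, the complex ion is [Pb...]^2−.
Charge balance with calcium (+2) requires 1 complex ion per 1 calcium.

Ca[PbF2(NO3)2(PPh3)2]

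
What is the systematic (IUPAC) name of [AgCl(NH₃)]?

amminechlorosilver(I)

There is no counter-ion, so the complex is neutral overall.
Ligand charges: 1×ammine (neutral), 1×chloro (-1 each); total -1. So Ag + (-1) = 0, giving Ag = +1.
Ligands are named alphabetically: ammine before chloro.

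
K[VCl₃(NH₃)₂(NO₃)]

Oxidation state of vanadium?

+3

1 potassium outside the brackets (+1 each) → the complex ion is 1−.
Ligand charges: 2×NH3 neutral; 1×NO3 = -1; 3×Cl = -3; sum -4.
V + (-4) = 1− ⇒ V is +3.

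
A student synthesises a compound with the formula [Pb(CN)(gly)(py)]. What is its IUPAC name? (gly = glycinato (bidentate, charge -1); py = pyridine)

There is no counter-ion, so the complex is neutral overall.
Ligand charges: 1×glycinato (-1 each), 1×cyano (-1 each), 1×pyridine (neutral); total -2. So Pb + (-2) = 0, giving Pb = +2.
Ligands are named alphabetically: cyano before glycinato before pyridine.

cyano(glycinato)(pyridine)lead(II)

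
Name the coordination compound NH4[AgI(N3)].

ammonium azidoiodoargentate(I)

The 1 ammonium counter-ion carries a total charge of +1, so each complex ion is 1−.
Ligand charges: 1×iodo (-1 each), 1×azido (-1 each); total -2. So Ag + (-2) = 1−, giving Ag = +1.
The complex ion is anionic, so silver takes the -ate form argentate(I).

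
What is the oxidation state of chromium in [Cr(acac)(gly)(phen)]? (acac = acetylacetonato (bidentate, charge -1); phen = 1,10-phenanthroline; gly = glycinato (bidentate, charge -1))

+2

No counter-ion: the bracketed complex is neutral.
Ligand charges: 1×acac = -1; 1×phen neutral; 1×gly = -1; sum -2.
Cr + (-2) = 0 ⇒ Cr is +2.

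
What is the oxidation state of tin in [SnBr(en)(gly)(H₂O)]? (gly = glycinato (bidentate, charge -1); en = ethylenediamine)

No counter-ion: the bracketed complex is neutral.
Ligand charges: 1×gly = -1; 1×Br = -1; 1×H2O neutral; 1×en neutral; sum -2.
Sn + (-2) = 0 ⇒ Sn is +2.

+2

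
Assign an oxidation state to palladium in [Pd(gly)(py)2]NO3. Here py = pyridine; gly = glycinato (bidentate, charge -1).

+2

1 nitrate outside the brackets (-1 each) → the complex ion is 1+.
Ligand charges: 2×py neutral; 1×gly = -1; sum -1.
Pd + (-1) = 1+ ⇒ Pd is +2.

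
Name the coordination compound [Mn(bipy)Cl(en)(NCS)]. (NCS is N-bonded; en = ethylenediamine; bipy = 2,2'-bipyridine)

There is no counter-ion, so the complex is neutral overall.
Ligand charges: 1×isothiocyanato (-1 each), 1×ethylenediamine (neutral), 1×chloro (-1 each), 1×2,2'-bipyridine (neutral); total -2. So Mn + (-2) = 0, giving Mn = +2.
Ligands are named alphabetically: bipyridine before chloro before ethylenediamine before isothiocyanato.

(2,2'-bipyridine)chloro(ethylenediamine)isothiocyanatomanganese(II)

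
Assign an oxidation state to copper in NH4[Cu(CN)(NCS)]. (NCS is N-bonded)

1 ammonium outside the brackets (+1 each) → the complex ion is 1−.
Ligand charges: 1×CN = -1; 1×NCS = -1; sum -2.
Cu + (-2) = 1− ⇒ Cu is +1.

+1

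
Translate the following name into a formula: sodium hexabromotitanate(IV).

Ligands: 6 bromo (Br, -1). Ligand charge sum = -6.
With Ti in oxidation state +4, the complex ion is [Ti...]^2−.
Charge balance with sodium (+1) requires 1 complex ion per 2 sodium.

Na2[TiBr6]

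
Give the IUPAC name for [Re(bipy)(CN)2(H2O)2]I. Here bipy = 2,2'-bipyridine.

The 1 iodide counter-ion carries a total charge of -1, so each complex ion is 1+.
Ligand charges: 2×aqua (neutral), 1×2,2'-bipyridine (neutral), 2×cyano (-1 each); total -2. So Re + (-2) = 1+, giving Re = +3.
Ligands are named alphabetically: aqua before bipyridine before cyano.

diaqua(2,2'-bipyridine)dicyanorhenium(III) iodide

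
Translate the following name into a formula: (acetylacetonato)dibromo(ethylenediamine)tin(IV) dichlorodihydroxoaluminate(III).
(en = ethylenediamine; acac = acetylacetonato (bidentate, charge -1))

[Sn(acac)Br2(en)][AlCl2(OH)2]

Cation [Sn…]: ligand charges -3, Sn(IV) ⇒ ion charge 1+.
Anion [Al…]: ligand charges -4, Al(III) ⇒ ion charge 1−.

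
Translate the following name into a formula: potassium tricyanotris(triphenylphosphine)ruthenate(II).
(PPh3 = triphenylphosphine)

Ligands: 3 cyano (CN, -1), 3 triphenylphosphine (PPh3, neutral). Ligand charge sum = -3.
With Ru in oxidation state +2, the complex ion is [Ru...]^1−.
Charge balance with potassium (+1) requires 1 complex ion per 1 potassium.

K[Ru(CN)3(PPh3)3]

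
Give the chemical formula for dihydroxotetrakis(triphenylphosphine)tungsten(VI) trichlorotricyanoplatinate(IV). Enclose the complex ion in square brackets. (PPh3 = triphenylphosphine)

[W(OH)2(PPh3)4][PtCl3(CN)3]2

Cation [W…]: ligand charges -2, W(VI) ⇒ ion charge 4+.
Anion [Pt…]: ligand charges -6, Pt(IV) ⇒ ion charge 2−.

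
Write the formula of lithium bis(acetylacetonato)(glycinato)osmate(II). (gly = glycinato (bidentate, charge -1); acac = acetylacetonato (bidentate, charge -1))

Li[Os(acac)2(gly)]

Ligands: 1 glycinato (gly, -1), 2 acetylacetonato (acac, -1). Ligand charge sum = -3.
With Os in oxidation state +2, the complex ion is [Os...]^1−.
Charge balance with lithium (+1) requires 1 complex ion per 1 lithium.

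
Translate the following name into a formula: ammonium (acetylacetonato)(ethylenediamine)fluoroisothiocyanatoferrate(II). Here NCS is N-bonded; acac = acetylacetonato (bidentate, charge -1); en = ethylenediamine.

NH4[Fe(acac)(en)F(NCS)]

Ligands: 1 fluoro (F, -1), 1 isothiocyanato (NCS, -1), 1 acetylacetonato (acac, -1), 1 ethylenediamine (en, neutral). Ligand charge sum = -3.
With Fe in oxidation state +2, the complex ion is [Fe...]^1−.
Charge balance with ammonium (+1) requires 1 complex ion per 1 ammonium.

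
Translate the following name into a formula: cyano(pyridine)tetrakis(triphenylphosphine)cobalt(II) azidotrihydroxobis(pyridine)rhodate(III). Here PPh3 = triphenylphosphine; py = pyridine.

[Co(CN)(PPh3)4(py)][Rh(N3)(OH)3(py)2]

Cation [Co…]: ligand charges -1, Co(II) ⇒ ion charge 1+.
Anion [Rh…]: ligand charges -4, Rh(III) ⇒ ion charge 1−.
One 1+ cation balances one 1− anion.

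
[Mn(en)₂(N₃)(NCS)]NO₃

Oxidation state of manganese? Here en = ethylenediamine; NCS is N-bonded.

1 nitrate outside the brackets (-1 each) → the complex ion is 1+.
Ligand charges: 2×en neutral; 1×N3 = -1; 1×NCS = -1; sum -2.
Mn + (-2) = 1+ ⇒ Mn is +3.

+3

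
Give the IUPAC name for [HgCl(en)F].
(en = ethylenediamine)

chloro(ethylenediamine)fluoromercury(II)

There is no counter-ion, so the complex is neutral overall.
Ligand charges: 1×fluoro (-1 each), 1×chloro (-1 each), 1×ethylenediamine (neutral); total -2. So Hg + (-2) = 0, giving Hg = +2.
Ligands are named alphabetically: chloro before ethylenediamine before fluoro.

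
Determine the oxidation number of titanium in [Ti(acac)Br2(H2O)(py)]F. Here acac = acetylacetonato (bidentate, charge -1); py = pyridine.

1 fluoride outside the brackets (-1 each) → the complex ion is 1+.
Ligand charges: 1×acac = -1; 1×H2O neutral; 2×Br = -2; 1×py neutral; sum -3.
Ti + (-3) = 1+ ⇒ Ti is +4.

+4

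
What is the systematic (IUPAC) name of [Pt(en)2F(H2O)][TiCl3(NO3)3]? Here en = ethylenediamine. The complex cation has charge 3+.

aquabis(ethylenediamine)fluoroplatinum(IV) trichlorotrinitratotitanate(III)

The complex cation is given as 3+; its ligand charges sum to -1, so Pt = +4.
A 1:1 salt means the anion carries the equal and opposite charge, 3−.
Anion: ligand charges sum to -6; for the ion to be 3−, Ti = +3.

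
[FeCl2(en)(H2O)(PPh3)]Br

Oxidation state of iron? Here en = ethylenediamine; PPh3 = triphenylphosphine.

+3

1 bromide outside the brackets (-1 each) → the complex ion is 1+.
Ligand charges: 1×H2O neutral; 1×en neutral; 2×Cl = -2; 1×PPh3 neutral; sum -2.
Fe + (-2) = 1+ ⇒ Fe is +3.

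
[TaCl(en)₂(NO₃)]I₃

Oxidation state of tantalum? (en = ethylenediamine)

+5

3 iodide outside the brackets (-1 each) → the complex ion is 3+.
Ligand charges: 1×NO3 = -1; 2×en neutral; 1×Cl = -1; sum -2.
Ta + (-2) = 3+ ⇒ Ta is +5.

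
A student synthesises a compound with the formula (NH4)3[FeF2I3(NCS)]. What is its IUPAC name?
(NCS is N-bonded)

The 3 ammonium counter-ions carry a total charge of +3, so each complex ion is 3−.
Ligand charges: 2×fluoro (-1 each), 1×isothiocyanato (-1 each), 3×iodo (-1 each); total -6. So Fe + (-6) = 3−, giving Fe = +3.
Ligands are named alphabetically: fluoro before iodo before isothiocyanato.
The complex ion is anionic, so iron takes the -ate form ferrate(III).

ammonium difluorotriiodoisothiocyanatoferrate(III)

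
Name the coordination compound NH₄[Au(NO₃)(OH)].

The 1 ammonium counter-ion carries a total charge of +1, so each complex ion is 1−.
Ligand charges: 1×nitrato (-1 each), 1×hydroxo (-1 each); total -2. So Au + (-2) = 1−, giving Au = +1.
The complex ion is anionic, so gold takes the -ate form aurate(I).

ammonium hydroxonitratoaurate(I)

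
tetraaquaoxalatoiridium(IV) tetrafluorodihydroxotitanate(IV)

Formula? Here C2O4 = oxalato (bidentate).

[Ir(C2O4)(H2O)4][TiF4(OH)2]

Cation [Ir…]: ligand charges -2, Ir(IV) ⇒ ion charge 2+.
Anion [Ti…]: ligand charges -6, Ti(IV) ⇒ ion charge 2−.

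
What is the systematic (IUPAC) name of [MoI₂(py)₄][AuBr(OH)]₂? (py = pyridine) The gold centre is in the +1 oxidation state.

Both ions are complex: the cation is named first with the plain metal name, the anion second with the -ate form; each ion's ligands are alphabetised independently.
Au is given as +1; the anion's ligand charges sum to -2, so the complex anion is 1−.
With 2 anions per cation, the cation must be 2×1 = 2+.
Cation: ligand charges sum to -2; for the ion to be 2+, Mo = +4.

diiodotetrakis(pyridine)molybdenum(IV) bromohydroxoaurate(I)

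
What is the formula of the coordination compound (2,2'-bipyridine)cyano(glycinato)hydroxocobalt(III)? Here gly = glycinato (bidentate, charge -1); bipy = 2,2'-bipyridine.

[Co(bipy)(CN)(gly)(OH)]

Ligands: 1 glycinato (gly, -1), 1 hydroxo (OH, -1), 1 cyano (CN, -1), 1 2,2'-bipyridine (bipy, neutral). Ligand charge sum = -3.
With Co in oxidation state +3, the complex ion is [Co...].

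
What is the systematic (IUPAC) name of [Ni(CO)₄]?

There is no counter-ion, so the complex is neutral overall.
Ligand charges: 4×carbonyl (neutral); total 0. So Ni + (0) = 0, giving Ni = 0.

tetracarbonylnickel(0)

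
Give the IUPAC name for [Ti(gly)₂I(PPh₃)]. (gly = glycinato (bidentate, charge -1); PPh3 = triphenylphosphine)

bis(glycinato)iodo(triphenylphosphine)titanium(III)

There is no counter-ion, so the complex is neutral overall.
Ligand charges: 1×iodo (-1 each), 2×glycinato (-1 each), 1×triphenylphosphine (neutral); total -3. So Ti + (-3) = 0, giving Ti = +3.
Ligands are named alphabetically: glycinato before iodo before triphenylphosphine.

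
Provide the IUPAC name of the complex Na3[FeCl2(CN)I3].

sodium dichlorocyanotriiodoferrate(III)

The 3 sodium counter-ions carry a total charge of +3, so each complex ion is 3−.
Ligand charges: 1×cyano (-1 each), 2×chloro (-1 each), 3×iodo (-1 each); total -6. So Fe + (-6) = 3−, giving Fe = +3.
The complex ion is anionic, so iron takes the -ate form ferrate(III).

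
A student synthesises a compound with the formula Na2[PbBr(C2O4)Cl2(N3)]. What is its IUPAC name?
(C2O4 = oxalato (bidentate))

The 2 sodium counter-ions carry a total charge of +2, so each complex ion is 2−.
Ligand charges: 1×azido (-1 each), 1×bromo (-1 each), 2×chloro (-1 each), 1×oxalato (-2 each); total -6. So Pb + (-6) = 2−, giving Pb = +4.
Ligands are named alphabetically: azido before bromo before chloro before oxalato.
The complex ion is anionic, so lead takes the -ate form plumbate(IV).

sodium azidobromodichlorooxalatoplumbate(IV)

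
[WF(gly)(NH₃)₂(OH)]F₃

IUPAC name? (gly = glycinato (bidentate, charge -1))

The 3 fluoride counter-ions carry a total charge of -3, so each complex ion is 3+.
Ligand charges: 1×glycinato (-1 each), 1×hydroxo (-1 each), 2×ammine (neutral), 1×fluoro (-1 each); total -3. So W + (-3) = 3+, giving W = +6.
Ligands are named alphabetically: ammine before fluoro before glycinato before hydroxo.

diamminefluoro(glycinato)hydroxotungsten(VI) fluoride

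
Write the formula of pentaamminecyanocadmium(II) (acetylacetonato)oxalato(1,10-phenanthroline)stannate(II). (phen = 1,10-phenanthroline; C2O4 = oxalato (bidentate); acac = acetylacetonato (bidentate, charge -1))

Cation [Cd…]: ligand charges -1, Cd(II) ⇒ ion charge 1+.
Anion [Sn…]: ligand charges -3, Sn(II) ⇒ ion charge 1−.
One 1+ cation balances one 1− anion.

[Cd(CN)(NH3)5][Sn(acac)(C2O4)(phen)]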